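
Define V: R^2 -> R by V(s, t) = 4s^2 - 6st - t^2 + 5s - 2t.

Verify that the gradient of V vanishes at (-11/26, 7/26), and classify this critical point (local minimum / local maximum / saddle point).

saddle point

∇V = (8s - 6t + 5, -6s - 2t - 2); substituting (-11/26, 7/26) gives ∇V = (0, 0), so (-11/26, 7/26) is indeed a critical point.
The Hessian of V is constant: H = [[8, -6], [-6, -2]].
det(H) = 8·(-2) − (-6)² = -52.
Since det(H) < 0, H is indefinite and the critical point is a saddle point.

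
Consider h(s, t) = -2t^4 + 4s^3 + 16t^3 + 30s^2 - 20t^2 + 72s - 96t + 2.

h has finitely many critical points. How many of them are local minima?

1

h separates as a function of s plus a function of t, so ∇h=0 decouples.
∂h/∂s = 12(s + 2)(s + 3) = 0 at s ∈ {-3, -2}; ∂h/∂t = -8(t - 4)(t - 3)(t + 1) = 0 at t ∈ {-1, 3, 4}.
The Hessian is diagonal: diag(h_ss, h_tt). Second derivatives: h_ss(-3)=-12, h_ss(-2)=12; h_tt(-1)=-160, h_tt(3)=32, h_tt(4)=-40.
Local minima occur where both diagonal entries positive: (-2, 3). Count: 1.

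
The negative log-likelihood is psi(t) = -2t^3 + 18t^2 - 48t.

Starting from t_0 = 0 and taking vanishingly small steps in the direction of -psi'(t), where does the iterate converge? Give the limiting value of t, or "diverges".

2

psi'(t) = -6(t - 4)(t - 2), so psi'(0) = -48.
Gradient descent moves in the -psi' direction, i.e. t is increasing.
The nearest critical point in that direction is t = 2, where psi'' = 12 > 0 (a local minimum). The iterate converges there.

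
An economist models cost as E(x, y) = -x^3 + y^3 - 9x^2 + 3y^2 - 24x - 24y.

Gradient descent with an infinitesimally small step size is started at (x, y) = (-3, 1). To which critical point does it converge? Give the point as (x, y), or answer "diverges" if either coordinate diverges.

(-4, 2)

E is separable, so gradient descent decouples: x follows -∂E/∂x, y follows -∂E/∂y.
∂E/∂x = -3(x + 2)(x + 4); at x=-3 this is 3, so x decreases.
∂E/∂y = 3(y - 2)(y + 4); at y=1 this is -15, so y increases.
x converges to its nearest critical value -4 (a local min of the x-part); y converges to 2. The iterate converges to (-4, 2).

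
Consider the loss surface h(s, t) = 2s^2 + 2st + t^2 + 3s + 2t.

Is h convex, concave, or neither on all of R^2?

convex

h is quadratic, so its Hessian is the constant matrix H = [[4, 2], [2, 2]].
det(H) = 4, tr(H) = 6.
det(H) > 0 and tr(H) > 0, so H is positive definite everywhere: convex.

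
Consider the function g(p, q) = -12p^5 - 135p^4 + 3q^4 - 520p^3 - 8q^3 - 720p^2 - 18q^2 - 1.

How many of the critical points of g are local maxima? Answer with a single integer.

2

g separates as a function of p plus a function of q, so ∇g=0 decouples.
∂g/∂p = -60p(p + 2)(p + 3)(p + 4) = 0 at p ∈ {-4, -3, -2, 0}; ∂g/∂q = 12q(q - 3)(q + 1) = 0 at q ∈ {-1, 0, 3}.
The Hessian is diagonal: diag(g_pp, g_qq). Second derivatives: g_pp(-4)=480, g_pp(-3)=-180, g_pp(-2)=240, g_pp(0)=-1440; g_qq(-1)=48, g_qq(0)=-36, g_qq(3)=144.
Local maxima occur where both diagonal entries negative: (-3, 0), (0, 0). Count: 2.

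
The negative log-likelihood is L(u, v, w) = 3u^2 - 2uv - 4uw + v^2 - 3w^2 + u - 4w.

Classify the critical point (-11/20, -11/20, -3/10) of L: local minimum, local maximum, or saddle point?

saddle point

The Hessian is constant: H = [[6, -2, -4], [-2, 2, 0], [-4, 0, -6]].
Leading principal minors: Δ₁ = 6, Δ₂ = 8, Δ₃ = -80.
The minors fit neither the all-positive nor the alternating-sign pattern, so H is indefinite: a saddle point.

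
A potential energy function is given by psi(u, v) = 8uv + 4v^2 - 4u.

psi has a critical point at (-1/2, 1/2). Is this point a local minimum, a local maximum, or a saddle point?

The Hessian of psi is constant: H = [[0, 8], [8, 8]].
det(H) = 0·8 − 8² = -64.
Since det(H) < 0, H is indefinite and the critical point is a saddle point.

saddle point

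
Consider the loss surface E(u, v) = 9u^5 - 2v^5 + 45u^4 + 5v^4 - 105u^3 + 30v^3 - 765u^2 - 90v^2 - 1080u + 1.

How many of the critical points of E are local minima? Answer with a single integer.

4

E separates as a function of u plus a function of v, so ∇E=0 decouples.
∂E/∂u = 45(u - 3)(u + 1)(u + 2)(u + 4) = 0 at u ∈ {-4, -2, -1, 3}; ∂E/∂v = -10v(v - 3)(v - 2)(v + 3) = 0 at v ∈ {-3, 0, 2, 3}.
The Hessian is diagonal: diag(E_uu, E_vv). Second derivatives: E_uu(-4)=-1890, E_uu(-2)=450, E_uu(-1)=-540, E_uu(3)=6300; E_vv(-3)=900, E_vv(0)=-180, E_vv(2)=100, E_vv(3)=-180.
Local minima occur where both diagonal entries positive: (-2, -3), (-2, 2), (3, -3), (3, 2). Count: 4.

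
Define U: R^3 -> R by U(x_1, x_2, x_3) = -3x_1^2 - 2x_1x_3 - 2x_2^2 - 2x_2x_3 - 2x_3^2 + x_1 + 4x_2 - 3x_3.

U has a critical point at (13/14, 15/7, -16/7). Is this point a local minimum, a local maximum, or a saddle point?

The Hessian is constant: H = [[-6, 0, -2], [0, -4, -2], [-2, -2, -4]].
Leading principal minors: Δ₁ = -6, Δ₂ = 24, Δ₃ = -56.
The minors alternate sign starting negative (−, +, −), so H is negative definite: a local maximum.

local maximum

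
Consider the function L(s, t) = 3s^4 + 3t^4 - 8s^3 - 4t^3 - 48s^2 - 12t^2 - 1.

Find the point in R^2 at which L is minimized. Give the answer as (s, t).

(4, 2)

L(s,t) separates as P(s) + Q(t) − 1, so its minimum is min P + min Q − 1.
P'(s) = 12s(s - 4)(s + 2) vanishes at s ∈ {-2, 0, 4}; Q'(t) = 12t(t - 2)(t + 1) vanishes at t ∈ {-1, 0, 2}.
Local minima of P (where P''>0): P(-2)=-80, P(4)=-512. Local minima of Q: Q(-1)=-5, Q(2)=-32.
So the global minimum of L is P(4) + Q(2) − 1 = -512 − 32 − 1 = -545, attained at (4, 2).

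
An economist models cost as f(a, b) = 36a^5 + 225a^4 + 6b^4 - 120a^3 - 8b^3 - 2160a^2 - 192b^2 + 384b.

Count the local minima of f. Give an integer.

f separates as a function of a plus a function of b, so ∇f=0 decouples.
∂f/∂a = 180a(a - 2)(a + 3)(a + 4) = 0 at a ∈ {-4, -3, 0, 2}; ∂f/∂b = 24(b - 4)(b - 1)(b + 4) = 0 at b ∈ {-4, 1, 4}.
The Hessian is diagonal: diag(f_aa, f_bb). Second derivatives: f_aa(-4)=-4320, f_aa(-3)=2700, f_aa(0)=-4320, f_aa(2)=10800; f_bb(-4)=960, f_bb(1)=-360, f_bb(4)=576.
Local minima occur where both diagonal entries positive: (-3, -4), (-3, 4), (2, -4), (2, 4). Count: 4.

4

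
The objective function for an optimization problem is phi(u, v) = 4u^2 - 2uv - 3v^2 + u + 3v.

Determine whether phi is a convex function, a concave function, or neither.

neither

phi is quadratic, so its Hessian is the constant matrix H = [[8, -2], [-2, -6]].
det(H) = -52, tr(H) = 2.
det(H) < 0, so H is indefinite: neither convex nor concave.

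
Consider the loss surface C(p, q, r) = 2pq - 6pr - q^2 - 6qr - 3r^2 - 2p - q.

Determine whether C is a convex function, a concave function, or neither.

neither

C is quadratic, so its Hessian is the constant matrix H = [[0, 2, -6], [2, -2, -6], [-6, -6, -6]].
Leading principal minors: 0, -4, 240.
Neither pattern holds ⇒ H is indefinite ⇒ neither convex nor concave.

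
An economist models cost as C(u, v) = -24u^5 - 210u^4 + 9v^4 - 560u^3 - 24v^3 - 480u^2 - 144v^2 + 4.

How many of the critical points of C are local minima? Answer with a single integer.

4

C separates as a function of u plus a function of v, so ∇C=0 decouples.
∂C/∂u = -120u(u + 1)(u + 2)(u + 4) = 0 at u ∈ {-4, -2, -1, 0}; ∂C/∂v = 36v(v - 4)(v + 2) = 0 at v ∈ {-2, 0, 4}.
The Hessian is diagonal: diag(C_uu, C_vv). Second derivatives: C_uu(-4)=2880, C_uu(-2)=-480, C_uu(-1)=360, C_uu(0)=-960; C_vv(-2)=432, C_vv(0)=-288, C_vv(4)=864.
Local minima occur where both diagonal entries positive: (-4, -2), (-4, 4), (-1, -2), (-1, 4). Count: 4.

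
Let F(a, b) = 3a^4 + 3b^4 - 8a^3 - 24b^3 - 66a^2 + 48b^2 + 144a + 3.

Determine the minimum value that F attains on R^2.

F(a,b) separates as P(a) + Q(b) + 3, so its minimum is min P + min Q + 3.
P'(a) = 12(a - 4)(a - 1)(a + 3) vanishes at a ∈ {-3, 1, 4}; Q'(b) = 12b(b - 4)(b - 2) vanishes at b ∈ {0, 2, 4}.
Local minima of P (where P''>0): P(-3)=-567, P(4)=-224. Local minima of Q: Q(0)=0, Q(4)=0.
So the global minimum of F is P(-3) + Q(0) + 3 = -567 + 0 + 3 = -564, attained at (-3, 0).

-564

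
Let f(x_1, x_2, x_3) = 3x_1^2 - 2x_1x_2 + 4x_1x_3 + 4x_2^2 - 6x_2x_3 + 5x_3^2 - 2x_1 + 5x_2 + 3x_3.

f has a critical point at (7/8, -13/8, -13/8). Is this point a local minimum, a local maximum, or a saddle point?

local minimum

The Hessian is constant: H = [[6, -2, 4], [-2, 8, -6], [4, -6, 10]].
Leading principal minors: Δ₁ = 6, Δ₂ = 44, Δ₃ = 192.
All leading minors are positive, so H is positive definite: a local minimum.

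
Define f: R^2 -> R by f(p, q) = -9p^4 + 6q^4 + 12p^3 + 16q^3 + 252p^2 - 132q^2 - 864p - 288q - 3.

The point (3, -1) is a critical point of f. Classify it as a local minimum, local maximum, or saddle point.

The mixed partial ∂²f/∂p∂q is 0, so the Hessian at any point is diag(f_pp, f_qq) = diag(36(-3p^2 + 2p + 14), 24(3q^2 + 4q - 11)).
At (3, -1): H = diag(-252, -288).
Both eigenvalues are negative, so H is negative definite: a local maximum.

local maximum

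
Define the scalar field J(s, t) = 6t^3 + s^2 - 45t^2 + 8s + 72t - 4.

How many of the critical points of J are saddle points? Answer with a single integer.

J separates as a function of s plus a function of t, so ∇J=0 decouples.
∂J/∂s = 2(s + 4) = 0 at s ∈ {-4}; ∂J/∂t = 18(t - 4)(t - 1) = 0 at t ∈ {1, 4}.
The Hessian is diagonal: diag(J_ss, J_tt). Second derivatives: J_ss(-4)=2; J_tt(1)=-54, J_tt(4)=54.
Saddle points occur where the two diagonal entries have opposite signs: (-4, 1). Count: 1.

1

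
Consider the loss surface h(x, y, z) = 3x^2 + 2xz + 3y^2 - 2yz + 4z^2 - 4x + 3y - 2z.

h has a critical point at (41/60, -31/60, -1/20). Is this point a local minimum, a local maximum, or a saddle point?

local minimum

The Hessian is constant: H = [[6, 0, 2], [0, 6, -2], [2, -2, 8]].
Leading principal minors: Δ₁ = 6, Δ₂ = 36, Δ₃ = 240.
All leading minors are positive, so H is positive definite: a local minimum.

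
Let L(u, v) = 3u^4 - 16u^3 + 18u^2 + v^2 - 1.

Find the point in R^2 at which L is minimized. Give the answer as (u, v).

L(u,v) separates as P(u) + Q(v) − 1, so its minimum is min P + min Q − 1.
P'(u) = 12u(u - 3)(u - 1) vanishes at u ∈ {0, 1, 3}; Q'(v) = 2v vanishes at v ∈ {0}.
Local minima of P (where P''>0): P(0)=0, P(3)=-27. Local minima of Q: Q(0)=0.
So the global minimum of L is P(3) + Q(0) − 1 = -27 + 0 − 1 = -28, attained at (3, 0).

(3, 0)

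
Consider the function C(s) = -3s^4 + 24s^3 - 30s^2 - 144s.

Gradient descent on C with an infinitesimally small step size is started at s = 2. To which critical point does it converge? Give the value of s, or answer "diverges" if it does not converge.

3

C'(s) = -12(s - 4)(s - 3)(s + 1), so C'(2) = -72.
Gradient descent moves in the -C' direction, i.e. s is increasing.
The nearest critical point in that direction is s = 3, where C'' = 48 > 0 (a local minimum). The iterate converges there.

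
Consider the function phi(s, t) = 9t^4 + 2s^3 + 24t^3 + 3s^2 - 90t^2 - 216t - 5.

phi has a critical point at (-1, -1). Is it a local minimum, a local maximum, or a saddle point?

local maximum

The mixed partial ∂²phi/∂s∂t is 0, so the Hessian at any point is diag(phi_ss, phi_tt) = diag(6(2s + 1), 36(3t^2 + 4t - 5)).
At (-1, -1): H = diag(-6, -216).
Both eigenvalues are negative, so H is negative definite: a local maximum.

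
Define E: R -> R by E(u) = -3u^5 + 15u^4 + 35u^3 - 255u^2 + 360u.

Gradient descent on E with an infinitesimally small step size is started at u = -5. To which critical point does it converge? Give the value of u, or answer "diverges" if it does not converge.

-3

E'(u) = -15(u - 4)(u - 2)(u - 1)(u + 3), so E'(-5) = -11340.
Gradient descent moves in the -E' direction, i.e. u is increasing.
The nearest critical point in that direction is u = -3, where E'' = 2100 > 0 (a local minimum). The iterate converges there.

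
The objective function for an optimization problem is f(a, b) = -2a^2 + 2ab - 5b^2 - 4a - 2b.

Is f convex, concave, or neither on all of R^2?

f is quadratic, so its Hessian is the constant matrix H = [[-4, 2], [2, -10]].
det(H) = 36, tr(H) = -14.
det(H) > 0 and tr(H) < 0, so H is negative definite everywhere: concave.

concave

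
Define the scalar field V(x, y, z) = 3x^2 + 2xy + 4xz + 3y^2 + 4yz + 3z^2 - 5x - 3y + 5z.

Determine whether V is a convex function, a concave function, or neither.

convex

V is quadratic, so its Hessian is the constant matrix H = [[6, 2, 4], [2, 6, 4], [4, 4, 6]].
Leading principal minors: 6, 32, 64.
All positive ⇒ H ≻ 0 ⇒ convex.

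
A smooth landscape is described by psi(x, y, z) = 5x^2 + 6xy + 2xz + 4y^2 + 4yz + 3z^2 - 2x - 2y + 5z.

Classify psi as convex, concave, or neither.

psi is quadratic, so its Hessian is the constant matrix H = [[10, 6, 2], [6, 8, 4], [2, 4, 6]].
Leading principal minors: 10, 44, 168.
All positive ⇒ H ≻ 0 ⇒ convex.

convex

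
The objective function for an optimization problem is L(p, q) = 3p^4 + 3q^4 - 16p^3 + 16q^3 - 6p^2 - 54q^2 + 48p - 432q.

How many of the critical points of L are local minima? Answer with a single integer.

4

L separates as a function of p plus a function of q, so ∇L=0 decouples.
∂L/∂p = 12(p - 4)(p - 1)(p + 1) = 0 at p ∈ {-1, 1, 4}; ∂L/∂q = 12(q - 3)(q + 3)(q + 4) = 0 at q ∈ {-4, -3, 3}.
The Hessian is diagonal: diag(L_pp, L_qq). Second derivatives: L_pp(-1)=120, L_pp(1)=-72, L_pp(4)=180; L_qq(-4)=84, L_qq(-3)=-72, L_qq(3)=504.
Local minima occur where both diagonal entries positive: (-1, -4), (-1, 3), (4, -4), (4, 3). Count: 4.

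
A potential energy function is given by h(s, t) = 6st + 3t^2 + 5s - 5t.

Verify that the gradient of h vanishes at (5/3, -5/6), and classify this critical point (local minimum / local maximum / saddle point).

∇h = (6t + 5, 6s + 6t - 5); substituting (5/3, -5/6) gives ∇h = (0, 0), so (5/3, -5/6) is indeed a critical point.
The Hessian of h is constant: H = [[0, 6], [6, 6]].
det(H) = 0·6 − 6² = -36.
Since det(H) < 0, H is indefinite and the critical point is a saddle point.

saddle point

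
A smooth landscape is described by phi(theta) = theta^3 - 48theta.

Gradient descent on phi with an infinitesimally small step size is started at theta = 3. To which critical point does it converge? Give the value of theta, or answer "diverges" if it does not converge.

phi'(theta) = 3(theta - 4)(theta + 4), so phi'(3) = -21.
Gradient descent moves in the -phi' direction, i.e. theta is increasing.
The nearest critical point in that direction is theta = 4, where phi'' = 24 > 0 (a local minimum). The iterate converges there.

4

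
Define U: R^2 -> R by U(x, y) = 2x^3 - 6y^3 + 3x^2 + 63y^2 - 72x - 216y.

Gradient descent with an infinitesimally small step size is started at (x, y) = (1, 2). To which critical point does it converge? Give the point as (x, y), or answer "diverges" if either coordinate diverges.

(3, 3)

U is separable, so gradient descent decouples: x follows -∂U/∂x, y follows -∂U/∂y.
∂U/∂x = 6(x - 3)(x + 4); at x=1 this is -60, so x increases.
∂U/∂y = -18(y - 4)(y - 3); at y=2 this is -36, so y increases.
x converges to its nearest critical value 3 (a local min of the x-part); y converges to 3. The iterate converges to (3, 3).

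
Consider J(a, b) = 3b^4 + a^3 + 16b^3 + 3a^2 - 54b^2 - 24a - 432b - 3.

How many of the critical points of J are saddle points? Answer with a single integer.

J separates as a function of a plus a function of b, so ∇J=0 decouples.
∂J/∂a = 3(a - 2)(a + 4) = 0 at a ∈ {-4, 2}; ∂J/∂b = 12(b - 3)(b + 3)(b + 4) = 0 at b ∈ {-4, -3, 3}.
The Hessian is diagonal: diag(J_aa, J_bb). Second derivatives: J_aa(-4)=-18, J_aa(2)=18; J_bb(-4)=84, J_bb(-3)=-72, J_bb(3)=504.
Saddle points occur where the two diagonal entries have opposite signs: (-4, -4), (-4, 3), (2, -3). Count: 3.

3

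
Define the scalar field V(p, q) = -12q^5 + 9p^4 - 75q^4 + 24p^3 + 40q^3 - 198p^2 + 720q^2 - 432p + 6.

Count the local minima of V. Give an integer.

V separates as a function of p plus a function of q, so ∇V=0 decouples.
∂V/∂p = 36(p - 3)(p + 1)(p + 4) = 0 at p ∈ {-4, -1, 3}; ∂V/∂q = -60q(q - 2)(q + 3)(q + 4) = 0 at q ∈ {-4, -3, 0, 2}.
The Hessian is diagonal: diag(V_pp, V_qq). Second derivatives: V_pp(-4)=756, V_pp(-1)=-432, V_pp(3)=1008; V_qq(-4)=1440, V_qq(-3)=-900, V_qq(0)=1440, V_qq(2)=-3600.
Local minima occur where both diagonal entries positive: (-4, -4), (-4, 0), (3, -4), (3, 0). Count: 4.

4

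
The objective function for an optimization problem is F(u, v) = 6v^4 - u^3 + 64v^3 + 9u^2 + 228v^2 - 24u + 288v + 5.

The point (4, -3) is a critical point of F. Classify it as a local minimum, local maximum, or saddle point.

The mixed partial ∂²F/∂u∂v is 0, so the Hessian at any point is diag(F_uu, F_vv) = diag(6(-u + 3), 24(3v^2 + 16v + 19)).
At (4, -3): H = diag(-6, -48).
Both eigenvalues are negative, so H is negative definite: a local maximum.

local maximum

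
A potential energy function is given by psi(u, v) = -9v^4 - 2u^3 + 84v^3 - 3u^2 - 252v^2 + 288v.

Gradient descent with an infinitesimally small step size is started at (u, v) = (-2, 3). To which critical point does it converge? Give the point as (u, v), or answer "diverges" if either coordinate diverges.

(-1, 2)

psi is separable, so gradient descent decouples: u follows -∂psi/∂u, v follows -∂psi/∂v.
∂psi/∂u = -6u(u + 1); at u=-2 this is -12, so u increases.
∂psi/∂v = -36(v - 4)(v - 2)(v - 1); at v=3 this is 72, so v decreases.
u converges to its nearest critical value -1 (a local min of the u-part); v converges to 2. The iterate converges to (-1, 2).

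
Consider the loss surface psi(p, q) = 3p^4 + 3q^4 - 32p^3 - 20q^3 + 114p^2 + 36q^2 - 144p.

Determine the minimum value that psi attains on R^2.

psi(p,q) separates as A(p) + B(q), so its minimum is min A + min B.
A'(p) = 12(p - 4)(p - 3)(p - 1) vanishes at p ∈ {1, 3, 4}; B'(q) = 12q(q - 3)(q - 2) vanishes at q ∈ {0, 2, 3}.
Local minima of A (where A''>0): A(1)=-59, A(4)=-32. Local minima of B: B(0)=0, B(3)=27.
So the global minimum of psi is A(1) + B(0) = -59 + 0 = -59, attained at (1, 0).

-59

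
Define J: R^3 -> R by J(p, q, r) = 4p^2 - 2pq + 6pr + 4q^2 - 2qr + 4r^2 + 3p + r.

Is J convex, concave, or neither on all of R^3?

convex

J is quadratic, so its Hessian is the constant matrix H = [[8, -2, 6], [-2, 8, -2], [6, -2, 8]].
Leading principal minors: 8, 60, 208.
All positive ⇒ H ≻ 0 ⇒ convex.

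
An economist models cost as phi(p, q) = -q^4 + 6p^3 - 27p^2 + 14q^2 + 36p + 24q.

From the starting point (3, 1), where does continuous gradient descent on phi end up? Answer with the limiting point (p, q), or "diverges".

(2, -1)

phi is separable, so gradient descent decouples: p follows -∂phi/∂p, q follows -∂phi/∂q.
∂phi/∂p = 18(p - 2)(p - 1); at p=3 this is 36, so p decreases.
∂phi/∂q = -4(q - 3)(q + 1)(q + 2); at q=1 this is 48, so q decreases.
p converges to its nearest critical value 2 (a local min of the p-part); q converges to -1. The iterate converges to (2, -1).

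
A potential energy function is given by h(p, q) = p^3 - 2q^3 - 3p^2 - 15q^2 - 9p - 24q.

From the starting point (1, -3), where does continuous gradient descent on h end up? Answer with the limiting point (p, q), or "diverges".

(3, -4)

h is separable, so gradient descent decouples: p follows -∂h/∂p, q follows -∂h/∂q.
∂h/∂p = 3(p - 3)(p + 1); at p=1 this is -12, so p increases.
∂h/∂q = -6(q + 1)(q + 4); at q=-3 this is 12, so q decreases.
p converges to its nearest critical value 3 (a local min of the p-part); q converges to -4. The iterate converges to (3, -4).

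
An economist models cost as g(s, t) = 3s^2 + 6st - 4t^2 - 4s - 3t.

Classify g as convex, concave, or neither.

neither

g is quadratic, so its Hessian is the constant matrix H = [[6, 6], [6, -8]].
det(H) = -84, tr(H) = -2.
det(H) < 0, so H is indefinite: neither convex nor concave.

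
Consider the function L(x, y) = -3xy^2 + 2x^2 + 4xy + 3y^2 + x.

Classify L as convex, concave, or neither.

neither

The term -3xy^2 is cubic, so the Hessian is not constant.
∂²L/∂y² = -6x + 6, which takes both signs as x varies (negative for sufficiently large x). A diagonal entry of the Hessian changing sign means the Hessian is neither positive- nor negative-semidefinite on all of R^2.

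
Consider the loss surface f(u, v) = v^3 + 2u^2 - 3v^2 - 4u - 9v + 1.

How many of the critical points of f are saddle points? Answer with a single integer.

f separates as a function of u plus a function of v, so ∇f=0 decouples.
∂f/∂u = 4(u - 1) = 0 at u ∈ {1}; ∂f/∂v = 3(v - 3)(v + 1) = 0 at v ∈ {-1, 3}.
The Hessian is diagonal: diag(f_uu, f_vv). Second derivatives: f_uu(1)=4; f_vv(-1)=-12, f_vv(3)=12.
Saddle points occur where the two diagonal entries have opposite signs: (1, -1). Count: 1.

1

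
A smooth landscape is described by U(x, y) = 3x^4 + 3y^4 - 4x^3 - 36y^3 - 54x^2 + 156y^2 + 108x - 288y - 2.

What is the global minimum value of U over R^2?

-653

U(x,y) separates as P(x) + Q(y) − 2, so its minimum is min P + min Q − 2.
P'(x) = 12(x - 3)(x - 1)(x + 3) vanishes at x ∈ {-3, 1, 3}; Q'(y) = 12(y - 4)(y - 3)(y - 2) vanishes at y ∈ {2, 3, 4}.
Local minima of P (where P''>0): P(-3)=-459, P(3)=-27. Local minima of Q: Q(2)=-192, Q(4)=-192.
So the global minimum of U is P(-3) + Q(2) − 2 = -459 − 192 − 2 = -653, attained at (-3, 2).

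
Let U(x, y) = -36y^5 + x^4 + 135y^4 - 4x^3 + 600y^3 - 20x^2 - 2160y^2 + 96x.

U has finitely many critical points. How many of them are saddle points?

U separates as a function of x plus a function of y, so ∇U=0 decouples.
∂U/∂x = 4(x - 4)(x - 2)(x + 3) = 0 at x ∈ {-3, 2, 4}; ∂U/∂y = -180y(y - 4)(y - 2)(y + 3) = 0 at y ∈ {-3, 0, 2, 4}.
The Hessian is diagonal: diag(U_xx, U_yy). Second derivatives: U_xx(-3)=140, U_xx(2)=-40, U_xx(4)=56; U_yy(-3)=18900, U_yy(0)=-4320, U_yy(2)=3600, U_yy(4)=-10080.
Saddle points occur where the two diagonal entries have opposite signs: (-3, 0), (-3, 4), (2, -3), (2, 2), (4, 0), (4, 4). Count: 6.

6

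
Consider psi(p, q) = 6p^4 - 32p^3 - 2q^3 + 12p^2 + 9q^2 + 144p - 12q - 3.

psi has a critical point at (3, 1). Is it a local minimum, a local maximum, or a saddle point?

local minimum

The mixed partial ∂²psi/∂p∂q is 0, so the Hessian at any point is diag(psi_pp, psi_qq) = diag(24(3p^2 - 8p + 1), 6(-2q + 3)).
At (3, 1): H = diag(96, 6).
Both eigenvalues are positive, so H is positive definite: a local minimum.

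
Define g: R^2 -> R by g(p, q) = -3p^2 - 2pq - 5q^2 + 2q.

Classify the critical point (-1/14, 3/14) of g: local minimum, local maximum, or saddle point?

local maximum

The Hessian of g is constant: H = [[-6, -2], [-2, -10]].
det(H) = (-6)·(-10) − (-2)² = 56.
det(H) > 0 and tr(H) = -16 < 0, so H is negative definite and the point is a local maximum.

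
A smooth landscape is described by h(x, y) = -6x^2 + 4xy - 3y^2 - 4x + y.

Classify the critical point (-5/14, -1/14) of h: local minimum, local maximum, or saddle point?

local maximum

The Hessian of h is constant: H = [[-12, 4], [4, -6]].
det(H) = (-12)·(-6) − 4² = 56.
det(H) > 0 and tr(H) = -18 < 0, so H is negative definite and the point is a local maximum.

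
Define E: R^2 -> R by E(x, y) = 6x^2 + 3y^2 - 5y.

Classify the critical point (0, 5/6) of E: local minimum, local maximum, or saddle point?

The Hessian of E is constant: H = [[12, 0], [0, 6]].
det(H) = 12·6 − 0² = 72.
det(H) > 0 and tr(H) = 18 > 0, so H is positive definite and the point is a local minimum.

local minimum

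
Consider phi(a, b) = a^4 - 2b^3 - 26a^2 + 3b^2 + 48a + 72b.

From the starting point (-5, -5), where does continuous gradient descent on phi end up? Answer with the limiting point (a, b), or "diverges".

(-4, -3)

phi is separable, so gradient descent decouples: a follows -∂phi/∂a, b follows -∂phi/∂b.
∂phi/∂a = 4(a - 3)(a - 1)(a + 4); at a=-5 this is -192, so a increases.
∂phi/∂b = -6(b - 4)(b + 3); at b=-5 this is -108, so b increases.
a converges to its nearest critical value -4 (a local min of the a-part); b converges to -3. The iterate converges to (-4, -3).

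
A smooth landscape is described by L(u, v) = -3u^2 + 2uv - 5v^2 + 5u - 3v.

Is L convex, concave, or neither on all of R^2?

concave

L is quadratic, so its Hessian is the constant matrix H = [[-6, 2], [2, -10]].
det(H) = 56, tr(H) = -16.
det(H) > 0 and tr(H) < 0, so H is negative definite everywhere: concave.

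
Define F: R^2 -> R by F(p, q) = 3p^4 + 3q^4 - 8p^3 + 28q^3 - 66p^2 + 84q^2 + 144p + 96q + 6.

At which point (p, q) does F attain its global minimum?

(-3, -4)

F(p,q) separates as A(p) + B(q) + 6, so its minimum is min A + min B + 6.
A'(p) = 12(p - 4)(p - 1)(p + 3) vanishes at p ∈ {-3, 1, 4}; B'(q) = 12(q + 1)(q + 2)(q + 4) vanishes at q ∈ {-4, -2, -1}.
Local minima of A (where A''>0): A(-3)=-567, A(4)=-224. Local minima of B: B(-4)=-64, B(-1)=-37.
So the global minimum of F is A(-3) + B(-4) + 6 = -567 − 64 + 6 = -625, attained at (-3, -4).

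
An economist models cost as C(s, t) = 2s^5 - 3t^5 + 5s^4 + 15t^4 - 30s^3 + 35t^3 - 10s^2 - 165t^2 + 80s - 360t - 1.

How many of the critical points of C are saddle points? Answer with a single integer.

8

C separates as a function of s plus a function of t, so ∇C=0 decouples.
∂C/∂s = 10(s - 2)(s - 1)(s + 1)(s + 4) = 0 at s ∈ {-4, -1, 1, 2}; ∂C/∂t = -15(t - 4)(t - 3)(t + 1)(t + 2) = 0 at t ∈ {-2, -1, 3, 4}.
The Hessian is diagonal: diag(C_ss, C_tt). Second derivatives: C_ss(-4)=-900, C_ss(-1)=180, C_ss(1)=-100, C_ss(2)=180; C_tt(-2)=450, C_tt(-1)=-300, C_tt(3)=300, C_tt(4)=-450.
Saddle points occur where the two diagonal entries have opposite signs: (-4, -2), (-4, 3), (-1, -1), (-1, 4), (1, -2), (1, 3), (2, -1), (2, 4). Count: 8.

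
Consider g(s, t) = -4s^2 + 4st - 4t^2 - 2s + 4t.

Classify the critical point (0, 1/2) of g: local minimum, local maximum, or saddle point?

local maximum

The Hessian of g is constant: H = [[-8, 4], [4, -8]].
det(H) = (-8)·(-8) − 4² = 48.
det(H) > 0 and tr(H) = -16 < 0, so H is negative definite and the point is a local maximum.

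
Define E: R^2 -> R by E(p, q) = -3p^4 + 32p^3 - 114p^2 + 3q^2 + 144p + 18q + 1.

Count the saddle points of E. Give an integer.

E separates as a function of p plus a function of q, so ∇E=0 decouples.
∂E/∂p = -12(p - 4)(p - 3)(p - 1) = 0 at p ∈ {1, 3, 4}; ∂E/∂q = 6(q + 3) = 0 at q ∈ {-3}.
The Hessian is diagonal: diag(E_pp, E_qq). Second derivatives: E_pp(1)=-72, E_pp(3)=24, E_pp(4)=-36; E_qq(-3)=6.
Saddle points occur where the two diagonal entries have opposite signs: (1, -3), (4, -3). Count: 2.

2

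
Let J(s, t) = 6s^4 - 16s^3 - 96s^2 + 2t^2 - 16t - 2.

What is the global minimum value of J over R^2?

-1058

J(s,t) separates as P(s) + Q(t) − 2, so its minimum is min P + min Q − 2.
P'(s) = 24s(s - 4)(s + 2) vanishes at s ∈ {-2, 0, 4}; Q'(t) = 4(t - 4) vanishes at t ∈ {4}.
Local minima of P (where P''>0): P(-2)=-160, P(4)=-1024. Local minima of Q: Q(4)=-32.
So the global minimum of J is P(4) + Q(4) − 2 = -1024 − 32 − 2 = -1058, attained at (4, 4).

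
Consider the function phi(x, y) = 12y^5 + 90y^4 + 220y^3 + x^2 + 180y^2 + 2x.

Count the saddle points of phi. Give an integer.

2

phi separates as a function of x plus a function of y, so ∇phi=0 decouples.
∂phi/∂x = 2(x + 1) = 0 at x ∈ {-1}; ∂phi/∂y = 60y(y + 1)(y + 2)(y + 3) = 0 at y ∈ {-3, -2, -1, 0}.
The Hessian is diagonal: diag(phi_xx, phi_yy). Second derivatives: phi_xx(-1)=2; phi_yy(-3)=-360, phi_yy(-2)=120, phi_yy(-1)=-120, phi_yy(0)=360.
Saddle points occur where the two diagonal entries have opposite signs: (-1, -3), (-1, -1). Count: 2.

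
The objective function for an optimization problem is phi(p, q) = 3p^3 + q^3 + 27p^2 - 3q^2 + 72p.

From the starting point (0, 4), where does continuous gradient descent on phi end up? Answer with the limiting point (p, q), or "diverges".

phi is separable, so gradient descent decouples: p follows -∂phi/∂p, q follows -∂phi/∂q.
∂phi/∂p = 9(p + 2)(p + 4); at p=0 this is 72, so p decreases.
∂phi/∂q = 3q(q - 2); at q=4 this is 24, so q decreases.
p converges to its nearest critical value -2 (a local min of the p-part); q converges to 2. The iterate converges to (-2, 2).

(-2, 2)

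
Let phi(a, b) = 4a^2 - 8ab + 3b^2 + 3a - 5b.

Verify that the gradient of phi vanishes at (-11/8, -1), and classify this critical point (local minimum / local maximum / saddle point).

saddle point

∇phi = (8a - 8b + 3, -8a + 6b - 5); substituting (-11/8, -1) gives ∇phi = (0, 0), so (-11/8, -1) is indeed a critical point.
The Hessian of phi is constant: H = [[8, -8], [-8, 6]].
det(H) = 8·6 − (-8)² = -16.
Since det(H) < 0, H is indefinite and the critical point is a saddle point.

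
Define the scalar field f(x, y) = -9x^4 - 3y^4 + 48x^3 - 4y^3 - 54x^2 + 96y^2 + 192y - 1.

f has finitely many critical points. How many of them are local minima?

f separates as a function of x plus a function of y, so ∇f=0 decouples.
∂f/∂x = -36x(x - 3)(x - 1) = 0 at x ∈ {0, 1, 3}; ∂f/∂y = -12(y - 4)(y + 1)(y + 4) = 0 at y ∈ {-4, -1, 4}.
The Hessian is diagonal: diag(f_xx, f_yy). Second derivatives: f_xx(0)=-108, f_xx(1)=72, f_xx(3)=-216; f_yy(-4)=-288, f_yy(-1)=180, f_yy(4)=-480.
Local minima occur where both diagonal entries positive: (1, -1). Count: 1.

1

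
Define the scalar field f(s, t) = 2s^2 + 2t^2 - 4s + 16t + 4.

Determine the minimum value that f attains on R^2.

f(s,t) separates as P(s) + Q(t) + 4, so its minimum is min P + min Q + 4.
P'(s) = 4s - 4 vanishes at s ∈ {1}; Q'(t) = 4(t + 4) vanishes at t ∈ {-4}.
Local minima of P (where P''>0): P(1)=-2. Local minima of Q: Q(-4)=-32.
So the global minimum of f is P(1) + Q(-4) + 4 = -2 − 32 + 4 = -30, attained at (1, -4).

-30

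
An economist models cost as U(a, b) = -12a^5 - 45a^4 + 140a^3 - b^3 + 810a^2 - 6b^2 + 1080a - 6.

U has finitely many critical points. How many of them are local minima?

2

U separates as a function of a plus a function of b, so ∇U=0 decouples.
∂U/∂a = -60(a - 3)(a + 1)(a + 2)(a + 3) = 0 at a ∈ {-3, -2, -1, 3}; ∂U/∂b = -3b(b + 4) = 0 at b ∈ {-4, 0}.
The Hessian is diagonal: diag(U_aa, U_bb). Second derivatives: U_aa(-3)=720, U_aa(-2)=-300, U_aa(-1)=480, U_aa(3)=-7200; U_bb(-4)=12, U_bb(0)=-12.
Local minima occur where both diagonal entries positive: (-3, -4), (-1, -4). Count: 2.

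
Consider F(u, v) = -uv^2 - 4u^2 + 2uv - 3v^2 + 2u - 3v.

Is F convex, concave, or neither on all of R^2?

The term -uv^2 is cubic, so the Hessian is not constant.
∂²F/∂v² = -2u - 6, which takes both signs as u varies (negative for sufficiently large u). A diagonal entry of the Hessian changing sign means the Hessian is neither positive- nor negative-semidefinite on all of R^2.

neither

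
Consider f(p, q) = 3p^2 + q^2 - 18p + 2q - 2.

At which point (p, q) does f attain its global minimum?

f(p,q) separates as A(p) + B(q) − 2, so its minimum is min A + min B − 2.
A'(p) = 6p - 18 vanishes at p ∈ {3}; B'(q) = 2q + 2 vanishes at q ∈ {-1}.
Local minima of A (where A''>0): A(3)=-27. Local minima of B: B(-1)=-1.
So the global minimum of f is A(3) + B(-1) − 2 = -27 − 1 − 2 = -30, attained at (3, -1).

(3, -1)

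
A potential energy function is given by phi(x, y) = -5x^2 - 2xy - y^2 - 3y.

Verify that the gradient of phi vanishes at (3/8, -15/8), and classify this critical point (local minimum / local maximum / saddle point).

local maximum

∇phi = (-10x - 2y, -2x - 2y - 3); substituting (3/8, -15/8) gives ∇phi = (0, 0), so (3/8, -15/8) is indeed a critical point.
The Hessian of phi is constant: H = [[-10, -2], [-2, -2]].
det(H) = (-10)·(-2) − (-2)² = 16.
det(H) > 0 and tr(H) = -12 < 0, so H is negative definite and the point is a local maximum.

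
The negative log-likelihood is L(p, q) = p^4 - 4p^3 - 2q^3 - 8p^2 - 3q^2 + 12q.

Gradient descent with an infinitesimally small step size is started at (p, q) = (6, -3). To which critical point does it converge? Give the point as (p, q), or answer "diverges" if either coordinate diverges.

(4, -2)

L is separable, so gradient descent decouples: p follows -∂L/∂p, q follows -∂L/∂q.
∂L/∂p = 4p(p - 4)(p + 1); at p=6 this is 336, so p decreases.
∂L/∂q = -6(q - 1)(q + 2); at q=-3 this is -24, so q increases.
p converges to its nearest critical value 4 (a local min of the p-part); q converges to -2. The iterate converges to (4, -2).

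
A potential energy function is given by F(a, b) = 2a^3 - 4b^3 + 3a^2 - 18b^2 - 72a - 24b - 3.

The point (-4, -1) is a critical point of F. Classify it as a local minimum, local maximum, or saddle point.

The mixed partial ∂²F/∂a∂b is 0, so the Hessian at any point is diag(F_aa, F_bb) = diag(6(2a + 1), -12(2b + 3)).
At (-4, -1): H = diag(-42, -12).
Both eigenvalues are negative, so H is negative definite: a local maximum.

local maximum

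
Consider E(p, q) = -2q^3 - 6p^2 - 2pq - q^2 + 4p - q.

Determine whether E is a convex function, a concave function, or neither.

neither

The term -2q^3 is cubic, so the Hessian is not constant.
∂²E/∂q² = -12q - 2, which takes both signs as q varies (negative for sufficiently large q). A diagonal entry of the Hessian changing sign means the Hessian is neither positive- nor negative-semidefinite on all of R^2.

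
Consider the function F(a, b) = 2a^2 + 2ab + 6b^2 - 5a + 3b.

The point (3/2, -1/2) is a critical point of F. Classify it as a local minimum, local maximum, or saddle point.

local minimum

The Hessian of F is constant: H = [[4, 2], [2, 12]].
det(H) = 4·12 − 2² = 44.
det(H) > 0 and tr(H) = 16 > 0, so H is positive definite and the point is a local minimum.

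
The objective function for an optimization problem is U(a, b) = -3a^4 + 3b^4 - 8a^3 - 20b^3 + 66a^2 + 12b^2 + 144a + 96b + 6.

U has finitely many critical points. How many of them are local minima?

U separates as a function of a plus a function of b, so ∇U=0 decouples.
∂U/∂a = -12(a - 3)(a + 1)(a + 4) = 0 at a ∈ {-4, -1, 3}; ∂U/∂b = 12(b - 4)(b - 2)(b + 1) = 0 at b ∈ {-1, 2, 4}.
The Hessian is diagonal: diag(U_aa, U_bb). Second derivatives: U_aa(-4)=-252, U_aa(-1)=144, U_aa(3)=-336; U_bb(-1)=180, U_bb(2)=-72, U_bb(4)=120.
Local minima occur where both diagonal entries positive: (-1, -1), (-1, 4). Count: 2.

2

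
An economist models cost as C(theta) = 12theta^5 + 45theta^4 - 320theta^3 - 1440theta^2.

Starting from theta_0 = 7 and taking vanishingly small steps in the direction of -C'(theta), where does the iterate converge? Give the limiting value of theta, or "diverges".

C'(theta) = 60theta(theta - 4)(theta + 3)(theta + 4), so C'(7) = 138600.
Gradient descent moves in the -C' direction, i.e. theta is decreasing.
The nearest critical point in that direction is theta = 4, where C'' = 13440 > 0 (a local minimum). The iterate converges there.

4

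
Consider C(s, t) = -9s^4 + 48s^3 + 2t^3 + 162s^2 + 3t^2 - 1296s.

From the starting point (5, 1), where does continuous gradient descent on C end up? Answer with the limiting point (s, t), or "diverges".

diverges

C is separable, so gradient descent decouples: s follows -∂C/∂s, t follows -∂C/∂t.
∂C/∂s = -36(s - 4)(s - 3)(s + 3); at s=5 this is -576, so s increases.
∂C/∂t = 6t(t + 1); at t=1 this is 12, so t decreases.
The s-coordinate has no critical point in that direction and runs off to infinity.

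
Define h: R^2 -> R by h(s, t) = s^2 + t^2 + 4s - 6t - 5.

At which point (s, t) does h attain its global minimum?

h(s,t) separates as P(s) + Q(t) − 5, so its minimum is min P + min Q − 5.
P'(s) = 2s + 4 vanishes at s ∈ {-2}; Q'(t) = 2(t - 3) vanishes at t ∈ {3}.
Local minima of P (where P''>0): P(-2)=-4. Local minima of Q: Q(3)=-9.
So the global minimum of h is P(-2) + Q(3) − 5 = -4 − 9 − 5 = -18, attained at (-2, 3).

(-2, 3)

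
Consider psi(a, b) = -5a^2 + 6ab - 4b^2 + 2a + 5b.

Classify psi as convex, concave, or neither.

psi is quadratic, so its Hessian is the constant matrix H = [[-10, 6], [6, -8]].
det(H) = 44, tr(H) = -18.
det(H) > 0 and tr(H) < 0, so H is negative definite everywhere: concave.

concave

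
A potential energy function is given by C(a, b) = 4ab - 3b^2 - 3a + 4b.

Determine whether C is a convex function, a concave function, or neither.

C is quadratic, so its Hessian is the constant matrix H = [[0, 4], [4, -6]].
det(H) = -16, tr(H) = -6.
det(H) < 0, so H is indefinite: neither convex nor concave.

neither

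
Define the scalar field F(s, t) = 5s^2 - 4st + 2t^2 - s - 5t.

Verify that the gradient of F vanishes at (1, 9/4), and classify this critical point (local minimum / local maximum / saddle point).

∇F = (10s - 4t - 1, -4s + 4t - 5); substituting (1, 9/4) gives ∇F = (0, 0), so (1, 9/4) is indeed a critical point.
The Hessian of F is constant: H = [[10, -4], [-4, 4]].
det(H) = 10·4 − (-4)² = 24.
det(H) > 0 and tr(H) = 14 > 0, so H is positive definite and the point is a local minimum.

local minimum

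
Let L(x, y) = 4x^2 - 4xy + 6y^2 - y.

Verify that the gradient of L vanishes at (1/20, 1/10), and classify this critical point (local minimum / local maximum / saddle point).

∇L = (8x - 4y, -4x + 12y - 1); substituting (1/20, 1/10) gives ∇L = (0, 0), so (1/20, 1/10) is indeed a critical point.
The Hessian of L is constant: H = [[8, -4], [-4, 12]].
det(H) = 8·12 − (-4)² = 80.
det(H) > 0 and tr(H) = 20 > 0, so H is positive definite and the point is a local minimum.

local minimum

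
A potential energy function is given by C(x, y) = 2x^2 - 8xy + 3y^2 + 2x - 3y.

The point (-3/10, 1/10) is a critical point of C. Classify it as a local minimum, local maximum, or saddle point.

The Hessian of C is constant: H = [[4, -8], [-8, 6]].
det(H) = 4·6 − (-8)² = -40.
Since det(H) < 0, H is indefinite and the critical point is a saddle point.

saddle point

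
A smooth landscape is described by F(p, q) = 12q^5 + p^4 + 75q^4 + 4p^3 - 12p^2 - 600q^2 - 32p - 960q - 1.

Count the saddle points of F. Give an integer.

F separates as a function of p plus a function of q, so ∇F=0 decouples.
∂F/∂p = 4(p - 2)(p + 1)(p + 4) = 0 at p ∈ {-4, -1, 2}; ∂F/∂q = 60(q - 2)(q + 1)(q + 2)(q + 4) = 0 at q ∈ {-4, -2, -1, 2}.
The Hessian is diagonal: diag(F_pp, F_qq). Second derivatives: F_pp(-4)=72, F_pp(-1)=-36, F_pp(2)=72; F_qq(-4)=-2160, F_qq(-2)=480, F_qq(-1)=-540, F_qq(2)=4320.
Saddle points occur where the two diagonal entries have opposite signs: (-4, -4), (-4, -1), (-1, -2), (-1, 2), (2, -4), (2, -1). Count: 6.

6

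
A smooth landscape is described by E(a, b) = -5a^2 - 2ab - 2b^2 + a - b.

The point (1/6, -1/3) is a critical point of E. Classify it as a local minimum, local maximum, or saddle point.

local maximum

The Hessian of E is constant: H = [[-10, -2], [-2, -4]].
det(H) = (-10)·(-4) − (-2)² = 36.
det(H) > 0 and tr(H) = -14 < 0, so H is negative definite and the point is a local maximum.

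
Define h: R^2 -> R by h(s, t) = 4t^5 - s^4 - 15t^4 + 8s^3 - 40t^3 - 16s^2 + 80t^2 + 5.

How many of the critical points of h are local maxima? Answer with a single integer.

h separates as a function of s plus a function of t, so ∇h=0 decouples.
∂h/∂s = -4s(s - 4)(s - 2) = 0 at s ∈ {0, 2, 4}; ∂h/∂t = 20t(t - 4)(t - 1)(t + 2) = 0 at t ∈ {-2, 0, 1, 4}.
The Hessian is diagonal: diag(h_ss, h_tt). Second derivatives: h_ss(0)=-32, h_ss(2)=16, h_ss(4)=-32; h_tt(-2)=-720, h_tt(0)=160, h_tt(1)=-180, h_tt(4)=1440.
Local maxima occur where both diagonal entries negative: (0, -2), (0, 1), (4, -2), (4, 1). Count: 4.

4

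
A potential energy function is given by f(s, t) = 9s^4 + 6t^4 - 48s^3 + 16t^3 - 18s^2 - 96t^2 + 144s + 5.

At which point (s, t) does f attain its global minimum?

f(s,t) separates as P(s) + Q(t) + 5, so its minimum is min P + min Q + 5.
P'(s) = 36(s - 4)(s - 1)(s + 1) vanishes at s ∈ {-1, 1, 4}; Q'(t) = 24t(t - 2)(t + 4) vanishes at t ∈ {-4, 0, 2}.
Local minima of P (where P''>0): P(-1)=-105, P(4)=-480. Local minima of Q: Q(-4)=-1024, Q(2)=-160.
So the global minimum of f is P(4) + Q(-4) + 5 = -480 − 1024 + 5 = -1499, attained at (4, -4).

(4, -4)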